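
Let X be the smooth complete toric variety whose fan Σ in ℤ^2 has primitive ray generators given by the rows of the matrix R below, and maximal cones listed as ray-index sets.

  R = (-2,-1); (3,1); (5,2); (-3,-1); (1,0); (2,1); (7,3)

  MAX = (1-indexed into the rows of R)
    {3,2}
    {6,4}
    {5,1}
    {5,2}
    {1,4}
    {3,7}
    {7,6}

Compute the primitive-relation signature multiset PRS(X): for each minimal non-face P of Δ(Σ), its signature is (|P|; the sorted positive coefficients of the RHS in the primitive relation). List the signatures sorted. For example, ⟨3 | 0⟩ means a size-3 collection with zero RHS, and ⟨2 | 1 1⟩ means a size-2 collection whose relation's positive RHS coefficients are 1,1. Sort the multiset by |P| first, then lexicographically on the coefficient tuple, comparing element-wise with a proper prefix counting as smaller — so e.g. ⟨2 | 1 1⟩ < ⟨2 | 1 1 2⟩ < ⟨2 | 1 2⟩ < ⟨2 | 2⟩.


Δ(Σ) — 7 vertices, 14 min non-faces:

  P={1,6}:  v_{1} + v_{6} = 0  ⇒ sig = ⟨2 | 0⟩
  P={2,4}:  v_{2} + v_{4} = 0  ⇒ sig = ⟨2 | 0⟩
  P={1,2}:  v_{1} + v_{2} = v_{5}  ⇒ sig = ⟨2 | 1⟩
  P={1,3}:  v_{1} + v_{3} = v_{2}  ⇒ sig = ⟨2 | 1⟩
  P={1,7}:  v_{1} + v_{7} = v_{3}  ⇒ sig = ⟨2 | 1⟩
  P={2,6}:  v_{2} + v_{6} = v_{3}  ⇒ sig = ⟨2 | 1⟩
  P={3,4}:  v_{3} + v_{4} = v_{6}  ⇒ sig = ⟨2 | 1⟩
  P={3,6}:  v_{3} + v_{6} = v_{7}  ⇒ sig = ⟨2 | 1⟩
  P={4,5}:  v_{4} + v_{5} = v_{1}  ⇒ sig = ⟨2 | 1⟩
  P={5,6}:  v_{5} + v_{6} = v_{2}  ⇒ sig = ⟨2 | 1⟩
  P={5,7}:  v_{5} + v_{7} = v_{2} + v_{3}  ⇒ sig = ⟨2 | 1 1⟩
  P={2,7}:  v_{2} + v_{7} = 2·v_{3}  ⇒ sig = ⟨2 | 2⟩
  P={3,5}:  v_{3} + v_{5} = 2·v_{2}  ⇒ sig = ⟨2 | 2⟩
  P={4,7}:  v_{4} + v_{7} = 2·v_{6}  ⇒ sig = ⟨2 | 2⟩

Signatures (|P|; sorted positive RHS coefficients), sorted:
{ ⟨2 | 0⟩ ×2,  ⟨2 | 1⟩ ×8,  ⟨2 | 1 1⟩,  ⟨2 | 2⟩ ×3 }


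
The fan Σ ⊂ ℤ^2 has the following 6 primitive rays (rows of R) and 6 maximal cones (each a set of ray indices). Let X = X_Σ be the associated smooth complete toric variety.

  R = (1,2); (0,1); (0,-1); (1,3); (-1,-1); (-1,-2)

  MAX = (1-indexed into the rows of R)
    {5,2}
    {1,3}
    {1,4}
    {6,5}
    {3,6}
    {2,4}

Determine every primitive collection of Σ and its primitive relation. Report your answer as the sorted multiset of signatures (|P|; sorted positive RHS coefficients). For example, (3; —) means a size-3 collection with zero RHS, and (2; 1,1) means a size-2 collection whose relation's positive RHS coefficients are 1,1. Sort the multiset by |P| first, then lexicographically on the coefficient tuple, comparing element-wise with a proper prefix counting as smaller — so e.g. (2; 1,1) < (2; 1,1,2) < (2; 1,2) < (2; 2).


Minimal non-faces — 9 found among 6 rays, 6 max cones:

  • {1,6}:  v_{1} + v_{6} = 0  ⇒ sig = (2; —)
  • {2,3}:  v_{2} + v_{3} = 0  ⇒ sig = (2; —)
  • {1,2}:  v_{1} + v_{2} = v_{4}  ⇒ sig = (2; 1)
  • {1,5}:  v_{1} + v_{5} = v_{2}  ⇒ sig = (2; 1)
  • {2,6}:  v_{2} + v_{6} = v_{5}  ⇒ sig = (2; 1)
  • {3,4}:  v_{3} + v_{4} = v_{1}  ⇒ sig = (2; 1)
  • {3,5}:  v_{3} + v_{5} = v_{6}  ⇒ sig = (2; 1)
  • {4,6}:  v_{4} + v_{6} = v_{2}  ⇒ sig = (2; 1)
  • {4,5}:  v_{4} + v_{5} = 2·v_{2}  ⇒ sig = (2; 2)

Signatures (|P|; sorted positive RHS coefficients), sorted:
    |P|=2: 9 collections, coeffs (), (), (1), (1), (1), (1), (1), (1), (2)


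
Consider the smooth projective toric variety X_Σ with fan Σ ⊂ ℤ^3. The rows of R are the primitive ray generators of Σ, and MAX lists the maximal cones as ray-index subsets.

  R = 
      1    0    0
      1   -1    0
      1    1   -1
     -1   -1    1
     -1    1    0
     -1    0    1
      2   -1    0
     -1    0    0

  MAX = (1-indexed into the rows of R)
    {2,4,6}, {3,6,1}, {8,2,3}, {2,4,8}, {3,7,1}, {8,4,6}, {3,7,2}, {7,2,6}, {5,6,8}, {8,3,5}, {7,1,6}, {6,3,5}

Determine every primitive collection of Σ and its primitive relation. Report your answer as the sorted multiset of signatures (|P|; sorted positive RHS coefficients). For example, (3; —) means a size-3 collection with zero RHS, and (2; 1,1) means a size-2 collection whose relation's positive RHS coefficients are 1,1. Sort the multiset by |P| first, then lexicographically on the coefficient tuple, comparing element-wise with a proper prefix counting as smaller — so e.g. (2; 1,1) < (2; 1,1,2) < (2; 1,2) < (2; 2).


Δ(Σ) — 8 vertices, 14 min non-faces:

  P = {1,8}:  v_{1} + v_{8} = 0  ⟹  sig = (2; —)
  P = {2,5}:  v_{2} + v_{5} = 0  ⟹  sig = (2; —)
  P = {3,4}:  v_{3} + v_{4} = 0  ⟹  sig = (2; —)
  P = {1,2}:  v_{1} + v_{2} = v_{7}  ⟹  sig = (2; 1)
  P = {5,7}:  v_{5} + v_{7} = v_{1}  ⟹  sig = (2; 1)
  P = {7,8}:  v_{7} + v_{8} = v_{2}  ⟹  sig = (2; 1)
  P = {1,4}:  v_{1} + v_{4} = v_{2} + v_{6}  ⟹  sig = (2; 1,1)
  P = {1,5}:  v_{1} + v_{5} = v_{3} + v_{6}  ⟹  sig = (2; 1,1)
  P = {4,5}:  v_{4} + v_{5} = v_{6} + v_{8}  ⟹  sig = (2; 1,1)
  P = {4,7}:  v_{4} + v_{7} = 2·v_{2} + v_{6}  ⟹  sig = (2; 1,2)
  P = {2,3,6}:  v_{2} + v_{3} + v_{6} = v_{1}  ⟹  sig = (3; 1)
  P = {2,6,8}:  v_{2} + v_{6} + v_{8} = v_{4}  ⟹  sig = (3; 1)
  P = {3,6,8}:  v_{3} + v_{6} + v_{8} = v_{5}  ⟹  sig = (3; 1)
  P = {3,6,7}:  v_{3} + v_{6} + v_{7} = 2·v_{1}  ⟹  sig = (3; 2)

Sorted signature multiset PRS(X):
{ (2; —) ×3,  (2; 1) ×3,  (2; 1,1) ×3,  (2; 1,2),  (3; 1) ×3,  (3; 2) }


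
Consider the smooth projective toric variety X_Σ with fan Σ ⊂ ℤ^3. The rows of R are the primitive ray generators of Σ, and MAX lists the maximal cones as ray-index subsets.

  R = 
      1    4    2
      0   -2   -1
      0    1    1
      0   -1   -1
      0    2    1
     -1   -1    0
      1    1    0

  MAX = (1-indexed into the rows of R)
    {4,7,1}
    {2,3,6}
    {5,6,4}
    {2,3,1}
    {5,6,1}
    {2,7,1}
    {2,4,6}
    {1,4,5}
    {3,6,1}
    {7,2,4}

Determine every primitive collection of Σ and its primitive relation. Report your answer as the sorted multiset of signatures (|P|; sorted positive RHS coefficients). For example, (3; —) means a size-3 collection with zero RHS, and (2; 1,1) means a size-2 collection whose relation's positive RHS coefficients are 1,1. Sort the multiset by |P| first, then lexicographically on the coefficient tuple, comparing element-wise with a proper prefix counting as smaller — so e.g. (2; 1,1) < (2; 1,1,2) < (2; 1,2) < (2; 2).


Minimal non-faces — 9 found among 7 rays, 10 max cones:

  {2,5}:  v_{2} + v_{5} = 0 — sig = (2; —)
  {3,4}:  v_{3} + v_{4} = 0 — sig = (2; —)
  {6,7}:  v_{6} + v_{7} = 0 — sig = (2; —)
  {3,5}:  v_{3} + v_{5} = v_{1} + v_{6} — sig = (2; 1,1)
  {3,7}:  v_{3} + v_{7} = v_{1} + v_{2} — sig = (2; 1,1)
  {5,7}:  v_{5} + v_{7} = v_{1} + v_{4} — sig = (2; 1,1)
  {1,2,4}:  v_{1} + v_{2} + v_{4} = v_{7} — sig = (3; 1)
  {1,2,6}:  v_{1} + v_{2} + v_{6} = v_{3} — sig = (3; 1)
  {1,4,6}:  v_{1} + v_{4} + v_{6} = v_{5} — sig = (3; 1)

Sorted signature multiset PRS(X):
[(2; —), (2; —), (2; —), (2; 1,1), (2; 1,1), (2; 1,1), (3; 1), (3; 1), (3; 1)]


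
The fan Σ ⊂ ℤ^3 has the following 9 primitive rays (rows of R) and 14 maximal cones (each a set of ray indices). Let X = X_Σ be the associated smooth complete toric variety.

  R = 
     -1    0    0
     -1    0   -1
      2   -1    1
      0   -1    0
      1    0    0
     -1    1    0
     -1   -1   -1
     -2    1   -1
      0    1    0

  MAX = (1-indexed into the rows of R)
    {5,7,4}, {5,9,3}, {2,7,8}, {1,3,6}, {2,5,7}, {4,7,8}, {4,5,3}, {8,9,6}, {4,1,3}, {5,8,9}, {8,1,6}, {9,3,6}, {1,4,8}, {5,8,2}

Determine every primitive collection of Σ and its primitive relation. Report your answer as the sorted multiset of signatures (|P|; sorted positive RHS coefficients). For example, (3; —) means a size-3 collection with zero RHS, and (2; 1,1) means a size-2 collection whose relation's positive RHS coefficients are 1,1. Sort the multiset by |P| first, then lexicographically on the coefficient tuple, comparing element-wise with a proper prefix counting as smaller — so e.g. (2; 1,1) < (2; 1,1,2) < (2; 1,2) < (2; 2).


Δ(Σ) — 9 vertices, 17 min non-faces:

  P = {1,5}:  v_{1} + v_{5} = 0  so sig = (2; —)
  P = {3,8}:  v_{3} + v_{8} = 0  so sig = (2; —)
  P = {4,9}:  v_{4} + v_{9} = 0  so sig = (2; —)
  P = {1,9}:  v_{1} + v_{9} = v_{6}  so sig = (2; 1)
  P = {2,4}:  v_{2} + v_{4} = v_{7}  so sig = (2; 1)
  P = {2,6}:  v_{2} + v_{6} = v_{8}  so sig = (2; 1)
  P = {4,6}:  v_{4} + v_{6} = v_{1}  so sig = (2; 1)
  P = {5,6}:  v_{5} + v_{6} = v_{9}  so sig = (2; 1)
  P = {7,9}:  v_{7} + v_{9} = v_{2}  so sig = (2; 1)
  P = {1,2}:  v_{1} + v_{2} = v_{4} + v_{8}  so sig = (2; 1,1)
  P = {2,3}:  v_{2} + v_{3} = v_{4} + v_{5}  so sig = (2; 1,1)
  P = {2,9}:  v_{2} + v_{9} = v_{5} + v_{8}  so sig = (2; 1,1)
  P = {6,7}:  v_{6} + v_{7} = v_{4} + v_{8}  so sig = (2; 1,1)
  P = {1,7}:  v_{1} + v_{7} = 2·v_{4} + v_{8}  so sig = (2; 1,2)
  P = {3,7}:  v_{3} + v_{7} = 2·v_{4} + v_{5}  so sig = (2; 1,2)
  P = {4,5,8}:  v_{4} + v_{5} + v_{8} = v_{2}  so sig = (3; 1)
  P = {5,7,8}:  v_{5} + v_{7} + v_{8} = 2·v_{2}  so sig = (3; 2)

Signatures (|P|; sorted positive RHS coefficients), sorted:
    |P|=2: 15 collections, coeffs (), (), (), (1), (1), (1), (1), (1), (1), (1,1), (1,1), (1,1), (1,1), (1,2), (1,2)
    |P|=3: 2 collections, coeffs (1), (2)


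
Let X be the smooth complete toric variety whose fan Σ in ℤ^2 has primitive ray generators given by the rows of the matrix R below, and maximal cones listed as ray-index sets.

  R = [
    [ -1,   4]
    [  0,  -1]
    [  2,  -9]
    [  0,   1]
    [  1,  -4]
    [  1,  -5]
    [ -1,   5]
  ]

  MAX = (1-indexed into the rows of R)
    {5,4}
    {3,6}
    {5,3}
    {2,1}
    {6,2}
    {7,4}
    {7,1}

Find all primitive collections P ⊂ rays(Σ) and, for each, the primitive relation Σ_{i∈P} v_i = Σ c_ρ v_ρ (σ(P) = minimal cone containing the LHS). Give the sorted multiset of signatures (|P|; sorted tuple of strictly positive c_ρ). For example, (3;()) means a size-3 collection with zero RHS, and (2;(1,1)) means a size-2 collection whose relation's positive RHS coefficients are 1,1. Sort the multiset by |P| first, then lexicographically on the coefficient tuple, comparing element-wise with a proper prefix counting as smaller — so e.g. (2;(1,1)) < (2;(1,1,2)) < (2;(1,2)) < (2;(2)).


Σ has 14 primitive collections:

  P = {1,5}:  v_{1} + v_{5} = 0  →  sig = (2;())
  P = {2,4}:  v_{2} + v_{4} = 0  →  sig = (2;())
  P = {6,7}:  v_{6} + v_{7} = 0  →  sig = (2;())
  P = {1,3}:  v_{1} + v_{3} = v_{6}  →  sig = (2;(1))
  P = {1,4}:  v_{1} + v_{4} = v_{7}  →  sig = (2;(1))
  P = {1,6}:  v_{1} + v_{6} = v_{2}  →  sig = (2;(1))
  P = {2,5}:  v_{2} + v_{5} = v_{6}  →  sig = (2;(1))
  P = {2,7}:  v_{2} + v_{7} = v_{1}  →  sig = (2;(1))
  P = {3,7}:  v_{3} + v_{7} = v_{5}  →  sig = (2;(1))
  P = {4,6}:  v_{4} + v_{6} = v_{5}  →  sig = (2;(1))
  P = {5,6}:  v_{5} + v_{6} = v_{3}  →  sig = (2;(1))
  P = {5,7}:  v_{5} + v_{7} = v_{4}  →  sig = (2;(1))
  P = {2,3}:  v_{2} + v_{3} = 2·v_{6}  →  sig = (2;(2))
  P = {3,4}:  v_{3} + v_{4} = 2·v_{5}  →  sig = (2;(2))

Signatures (|P|; sorted positive RHS coefficients), sorted:
{ (2;()) ×3,  (2;(1)) ×9,  (2;(2)) ×2 }


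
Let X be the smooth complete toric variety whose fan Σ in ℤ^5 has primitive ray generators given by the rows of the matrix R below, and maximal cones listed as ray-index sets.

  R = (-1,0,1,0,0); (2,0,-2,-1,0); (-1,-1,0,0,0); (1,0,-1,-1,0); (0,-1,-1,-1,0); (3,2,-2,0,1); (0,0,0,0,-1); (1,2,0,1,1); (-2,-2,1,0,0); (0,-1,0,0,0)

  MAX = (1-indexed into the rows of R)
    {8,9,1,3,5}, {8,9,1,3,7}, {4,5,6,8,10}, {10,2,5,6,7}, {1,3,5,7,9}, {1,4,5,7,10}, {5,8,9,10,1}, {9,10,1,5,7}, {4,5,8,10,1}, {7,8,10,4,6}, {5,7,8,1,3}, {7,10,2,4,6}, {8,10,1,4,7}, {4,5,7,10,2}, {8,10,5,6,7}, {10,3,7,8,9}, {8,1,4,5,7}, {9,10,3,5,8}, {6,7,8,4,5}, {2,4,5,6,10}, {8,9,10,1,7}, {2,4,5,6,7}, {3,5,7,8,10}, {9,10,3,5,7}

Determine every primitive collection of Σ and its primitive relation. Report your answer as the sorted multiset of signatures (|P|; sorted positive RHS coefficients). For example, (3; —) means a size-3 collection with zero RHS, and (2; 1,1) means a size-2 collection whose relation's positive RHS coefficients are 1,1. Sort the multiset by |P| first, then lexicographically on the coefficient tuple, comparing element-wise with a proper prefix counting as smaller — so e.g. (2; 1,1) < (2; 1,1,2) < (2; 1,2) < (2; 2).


The 14 primitive collections of Σ (r=10, n=5):

  P={1,2}:  v_{1} + v_{2} = v_{4}  so sig = (2; 1)
  P={2,8}:  v_{2} + v_{8} = v_{6}  so sig = (2; 1)
  P={3,4}:  v_{3} + v_{4} = v_{5}  so sig = (2; 1)
  P={1,6}:  v_{1} + v_{6} = v_{4} + v_{8}  so sig = (2; 1,1)
  P={2,9}:  v_{2} + v_{9} = v_{5} + v_{10}  so sig = (2; 1,1)
  P={4,9}:  v_{4} + v_{9} = v_{1} + v_{5} + v_{10}  so sig = (2; 1,1,1)
  P={6,9}:  v_{6} + v_{9} = v_{5} + v_{8} + v_{10}  so sig = (2; 1,1,1)
  P={2,3}:  v_{2} + v_{3} = 2·v_{5} + v_{7} + v_{8} + v_{10}  so sig = (2; 1,1,1,2)
  P={3,6}:  v_{3} + v_{6} = 2·v_{5} + v_{7} + 2·v_{8} + v_{10}  so sig = (2; 1,1,2,2)
  P={1,3,10}:  v_{1} + v_{3} + v_{10} = v_{9}  so sig = (3; 1)
  P={5,7,8,9}:  v_{5} + v_{7} + v_{8} + v_{9} = v_{3}  so sig = (4; 1)
  P={1,5,7,8,10}:  v_{1} + v_{5} + v_{7} + v_{8} + v_{10} = 0  so sig = (5; —)
  P={4,5,7,8,10}:  v_{4} + v_{5} + v_{7} + v_{8} + v_{10} = v_{2}  so sig = (5; 1)
  P={4,5,6,7,10}:  v_{4} + v_{5} + v_{6} + v_{7} + v_{10} = 2·v_{2}  so sig = (5; 2)

Signatures (|P|; sorted positive RHS coefficients), sorted:
    |P|=2: 9 collections, coeffs (1), (1), (1), (1,1), (1,1), (1,1,1), (1,1,1), (1,1,1,2), (1,1,2,2)
    |P|=3: 1 collection, coeffs (1)
    |P|=4: 1 collection, coeffs (1)
    |P|=5: 3 collections, coeffs (), (1), (2)


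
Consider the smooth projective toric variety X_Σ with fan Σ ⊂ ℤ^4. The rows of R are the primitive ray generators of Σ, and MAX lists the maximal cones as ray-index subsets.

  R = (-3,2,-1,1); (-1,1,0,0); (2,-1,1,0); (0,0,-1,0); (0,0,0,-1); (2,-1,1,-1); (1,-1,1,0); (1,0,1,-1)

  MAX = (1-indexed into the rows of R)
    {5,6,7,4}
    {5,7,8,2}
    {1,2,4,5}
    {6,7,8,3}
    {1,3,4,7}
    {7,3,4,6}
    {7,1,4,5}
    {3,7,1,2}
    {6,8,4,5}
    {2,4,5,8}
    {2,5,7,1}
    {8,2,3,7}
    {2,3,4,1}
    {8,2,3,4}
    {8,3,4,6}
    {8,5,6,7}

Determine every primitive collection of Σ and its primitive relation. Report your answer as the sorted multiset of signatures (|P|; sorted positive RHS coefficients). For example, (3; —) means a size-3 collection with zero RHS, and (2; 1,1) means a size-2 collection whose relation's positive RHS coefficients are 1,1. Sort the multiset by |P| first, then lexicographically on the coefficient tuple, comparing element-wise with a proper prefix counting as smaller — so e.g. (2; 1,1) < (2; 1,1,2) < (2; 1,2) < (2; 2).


6 collections generate NE(X_Σ); each relation:

  P = {1,6}:  v_{1} + v_{6} = v_{2} — sig = (2; 1)
  P = {2,6}:  v_{2} + v_{6} = v_{8} — sig = (2; 1)
  P = {3,5}:  v_{3} + v_{5} = v_{6} — sig = (2; 1)
  P = {1,8}:  v_{1} + v_{8} = 2·v_{2} — sig = (2; 2)
  P = {2,4,7}:  v_{2} + v_{4} + v_{7} = 0 — sig = (3; —)
  P = {4,7,8}:  v_{4} + v_{7} + v_{8} = v_{6} — sig = (3; 1)

Hence PRS(X_Σ) =
    (2; 1)
    (2; 1)
    (2; 1)
    (2; 2)
    (3; —)
    (3; 1)


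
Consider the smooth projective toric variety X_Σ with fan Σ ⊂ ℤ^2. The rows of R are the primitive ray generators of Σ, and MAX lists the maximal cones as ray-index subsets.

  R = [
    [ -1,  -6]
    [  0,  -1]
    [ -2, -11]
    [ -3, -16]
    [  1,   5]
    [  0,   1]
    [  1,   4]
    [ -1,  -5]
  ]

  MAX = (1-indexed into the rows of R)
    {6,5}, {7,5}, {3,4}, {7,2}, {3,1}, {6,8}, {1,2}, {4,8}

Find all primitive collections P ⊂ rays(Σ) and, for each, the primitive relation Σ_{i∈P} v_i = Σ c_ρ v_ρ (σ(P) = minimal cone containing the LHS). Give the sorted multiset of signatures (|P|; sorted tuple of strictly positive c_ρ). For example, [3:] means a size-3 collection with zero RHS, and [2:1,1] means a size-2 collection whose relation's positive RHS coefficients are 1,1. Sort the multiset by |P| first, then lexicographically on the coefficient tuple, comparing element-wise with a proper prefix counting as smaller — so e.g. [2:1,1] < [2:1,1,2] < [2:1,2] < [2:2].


Primitive collections (20):

  • {2,6}:  v_{2} + v_{6} = 0  ⇒ sig = [2:]
  • {5,8}:  v_{5} + v_{8} = 0  ⇒ sig = [2:]
  • {1,5}:  v_{1} + v_{5} = v_{2}  ⇒ sig = [2:1]
  • {1,6}:  v_{1} + v_{6} = v_{8}  ⇒ sig = [2:1]
  • {1,8}:  v_{1} + v_{8} = v_{3}  ⇒ sig = [2:1]
  • {2,5}:  v_{2} + v_{5} = v_{7}  ⇒ sig = [2:1]
  • {2,8}:  v_{2} + v_{8} = v_{1}  ⇒ sig = [2:1]
  • {3,5}:  v_{3} + v_{5} = v_{1}  ⇒ sig = [2:1]
  • {3,8}:  v_{3} + v_{8} = v_{4}  ⇒ sig = [2:1]
  • {4,5}:  v_{4} + v_{5} = v_{3}  ⇒ sig = [2:1]
  • {6,7}:  v_{6} + v_{7} = v_{5}  ⇒ sig = [2:1]
  • {7,8}:  v_{7} + v_{8} = v_{2}  ⇒ sig = [2:1]
  • {2,4}:  v_{2} + v_{4} = v_{1} + v_{3}  ⇒ sig = [2:1,1]
  • {3,7}:  v_{3} + v_{7} = v_{1} + v_{2}  ⇒ sig = [2:1,1]
  • {1,4}:  v_{1} + v_{4} = 2·v_{3}  ⇒ sig = [2:2]
  • {1,7}:  v_{1} + v_{7} = 2·v_{2}  ⇒ sig = [2:2]
  • {2,3}:  v_{2} + v_{3} = 2·v_{1}  ⇒ sig = [2:2]
  • {3,6}:  v_{3} + v_{6} = 2·v_{8}  ⇒ sig = [2:2]
  • {4,7}:  v_{4} + v_{7} = 2·v_{1}  ⇒ sig = [2:2]
  • {4,6}:  v_{4} + v_{6} = 3·v_{8}  ⇒ sig = [2:3]

Hence PRS(X_Σ) =
[[2:], [2:], [2:1], [2:1], [2:1], [2:1], [2:1], [2:1], [2:1], [2:1], [2:1], [2:1], [2:1,1], [2:1,1], [2:2], [2:2], [2:2], [2:2], [2:2], [2:3]]


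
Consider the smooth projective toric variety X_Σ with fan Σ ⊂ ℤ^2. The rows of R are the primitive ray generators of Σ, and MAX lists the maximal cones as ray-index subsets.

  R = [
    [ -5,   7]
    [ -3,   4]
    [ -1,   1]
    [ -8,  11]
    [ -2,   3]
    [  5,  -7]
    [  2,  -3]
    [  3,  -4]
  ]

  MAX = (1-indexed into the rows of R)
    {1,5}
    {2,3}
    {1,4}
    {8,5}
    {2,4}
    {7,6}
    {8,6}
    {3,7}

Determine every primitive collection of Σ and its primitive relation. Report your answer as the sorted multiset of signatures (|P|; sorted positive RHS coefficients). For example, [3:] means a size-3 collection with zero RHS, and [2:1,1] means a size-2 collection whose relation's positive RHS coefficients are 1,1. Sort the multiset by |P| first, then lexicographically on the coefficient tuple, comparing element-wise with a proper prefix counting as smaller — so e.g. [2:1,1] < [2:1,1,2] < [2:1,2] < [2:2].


Primitive collections (20):

  P = {1,6}:  v_{1} + v_{6} = 0 ; sig = [2:]
  P = {2,8}:  v_{2} + v_{8} = 0 ; sig = [2:]
  P = {5,7}:  v_{5} + v_{7} = 0 ; sig = [2:]
  P = {1,2}:  v_{1} + v_{2} = v_{4} ; sig = [2:1]
  P = {1,7}:  v_{1} + v_{7} = v_{2} ; sig = [2:1]
  P = {1,8}:  v_{1} + v_{8} = v_{5} ; sig = [2:1]
  P = {2,5}:  v_{2} + v_{5} = v_{1} ; sig = [2:1]
  P = {2,6}:  v_{2} + v_{6} = v_{7} ; sig = [2:1]
  P = {2,7}:  v_{2} + v_{7} = v_{3} ; sig = [2:1]
  P = {3,5}:  v_{3} + v_{5} = v_{2} ; sig = [2:1]
  P = {3,8}:  v_{3} + v_{8} = v_{7} ; sig = [2:1]
  P = {4,6}:  v_{4} + v_{6} = v_{2} ; sig = [2:1]
  P = {4,8}:  v_{4} + v_{8} = v_{1} ; sig = [2:1]
  P = {5,6}:  v_{5} + v_{6} = v_{8} ; sig = [2:1]
  P = {7,8}:  v_{7} + v_{8} = v_{6} ; sig = [2:1]
  P = {1,3}:  v_{1} + v_{3} = 2·v_{2} ; sig = [2:2]
  P = {3,6}:  v_{3} + v_{6} = 2·v_{7} ; sig = [2:2]
  P = {4,5}:  v_{4} + v_{5} = 2·v_{1} ; sig = [2:2]
  P = {4,7}:  v_{4} + v_{7} = 2·v_{2} ; sig = [2:2]
  P = {3,4}:  v_{3} + v_{4} = 3·v_{2} ; sig = [2:3]

Signatures (|P|; sorted positive RHS coefficients), sorted:
    |P|=2: 20 collections, coeffs (), (), (), (1), (1), (1), (1), (1), (1), (1), (1), (1), (1), (1), (1), (2), (2), (2), (2), (3)


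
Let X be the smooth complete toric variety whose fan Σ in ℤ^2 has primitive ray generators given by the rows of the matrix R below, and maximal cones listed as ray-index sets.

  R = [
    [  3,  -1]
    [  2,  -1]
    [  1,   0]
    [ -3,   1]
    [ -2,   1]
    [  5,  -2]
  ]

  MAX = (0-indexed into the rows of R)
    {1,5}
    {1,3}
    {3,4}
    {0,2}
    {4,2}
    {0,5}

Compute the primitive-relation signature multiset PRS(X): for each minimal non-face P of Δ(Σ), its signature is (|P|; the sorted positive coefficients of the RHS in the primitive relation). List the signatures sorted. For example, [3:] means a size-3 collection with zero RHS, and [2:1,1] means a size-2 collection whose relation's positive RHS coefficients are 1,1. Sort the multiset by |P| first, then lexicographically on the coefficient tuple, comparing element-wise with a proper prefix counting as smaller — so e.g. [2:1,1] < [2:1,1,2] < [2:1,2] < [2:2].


Σ has 9 primitive collections:

  P={0,3}:  v_{0} + v_{3} = 0  →  sig = [2:]
  P={1,4}:  v_{1} + v_{4} = 0  →  sig = [2:]
  P={0,1}:  v_{0} + v_{1} = v_{5}  →  sig = [2:1]
  P={0,4}:  v_{0} + v_{4} = v_{2}  →  sig = [2:1]
  P={1,2}:  v_{1} + v_{2} = v_{0}  →  sig = [2:1]
  P={2,3}:  v_{2} + v_{3} = v_{4}  →  sig = [2:1]
  P={3,5}:  v_{3} + v_{5} = v_{1}  →  sig = [2:1]
  P={4,5}:  v_{4} + v_{5} = v_{0}  →  sig = [2:1]
  P={2,5}:  v_{2} + v_{5} = 2·v_{0}  →  sig = [2:2]

Sorted signature multiset PRS(X):
    [2:]
    [2:]
    [2:1]
    [2:1]
    [2:1]
    [2:1]
    [2:1]
    [2:1]
    [2:2]


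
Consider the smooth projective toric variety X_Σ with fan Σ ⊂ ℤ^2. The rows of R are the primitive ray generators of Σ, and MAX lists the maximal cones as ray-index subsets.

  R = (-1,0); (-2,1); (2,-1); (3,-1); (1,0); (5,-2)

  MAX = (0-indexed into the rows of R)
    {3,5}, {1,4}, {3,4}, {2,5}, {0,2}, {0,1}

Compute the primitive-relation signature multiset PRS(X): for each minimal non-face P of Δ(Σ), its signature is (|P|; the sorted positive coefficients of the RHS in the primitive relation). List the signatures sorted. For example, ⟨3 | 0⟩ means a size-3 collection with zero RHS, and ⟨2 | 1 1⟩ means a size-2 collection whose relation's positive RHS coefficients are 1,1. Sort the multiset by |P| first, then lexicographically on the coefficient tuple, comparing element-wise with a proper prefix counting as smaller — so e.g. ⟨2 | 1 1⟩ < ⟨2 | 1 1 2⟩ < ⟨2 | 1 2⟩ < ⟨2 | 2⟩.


Primitive collections (9):

  {0,4}:  v_{0} + v_{4} = 0  ⇒ sig = ⟨2 | 0⟩
  {1,2}:  v_{1} + v_{2} = 0  ⇒ sig = ⟨2 | 0⟩
  {0,3}:  v_{0} + v_{3} = v_{2}  ⇒ sig = ⟨2 | 1⟩
  {1,3}:  v_{1} + v_{3} = v_{4}  ⇒ sig = ⟨2 | 1⟩
  {1,5}:  v_{1} + v_{5} = v_{3}  ⇒ sig = ⟨2 | 1⟩
  {2,3}:  v_{2} + v_{3} = v_{5}  ⇒ sig = ⟨2 | 1⟩
  {2,4}:  v_{2} + v_{4} = v_{3}  ⇒ sig = ⟨2 | 1⟩
  {0,5}:  v_{0} + v_{5} = 2·v_{2}  ⇒ sig = ⟨2 | 2⟩
  {4,5}:  v_{4} + v_{5} = 2·v_{3}  ⇒ sig = ⟨2 | 2⟩

Sorted signature multiset PRS(X):
    |P|=2: 9 collections, coeffs (), (), (1), (1), (1), (1), (1), (2), (2)


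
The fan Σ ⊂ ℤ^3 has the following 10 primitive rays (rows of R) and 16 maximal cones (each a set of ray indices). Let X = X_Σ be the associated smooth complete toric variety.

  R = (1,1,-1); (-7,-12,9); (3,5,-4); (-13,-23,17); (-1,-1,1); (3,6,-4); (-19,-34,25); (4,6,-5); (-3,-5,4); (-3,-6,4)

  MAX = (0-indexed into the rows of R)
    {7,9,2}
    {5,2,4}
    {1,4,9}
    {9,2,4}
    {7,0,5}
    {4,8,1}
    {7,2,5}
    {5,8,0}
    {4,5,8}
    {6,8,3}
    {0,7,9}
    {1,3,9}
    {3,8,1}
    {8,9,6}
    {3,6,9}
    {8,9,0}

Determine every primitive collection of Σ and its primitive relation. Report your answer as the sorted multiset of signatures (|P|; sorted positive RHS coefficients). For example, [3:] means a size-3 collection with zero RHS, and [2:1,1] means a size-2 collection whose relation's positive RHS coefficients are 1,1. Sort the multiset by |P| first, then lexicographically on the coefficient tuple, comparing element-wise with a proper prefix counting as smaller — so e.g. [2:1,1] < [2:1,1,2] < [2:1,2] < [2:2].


|primitive collections| = 24. Relations:

  P = {0,4}:  v_{0} + v_{4} = 0  ⟹  sig = [2:]
  P = {2,8}:  v_{2} + v_{8} = 0  ⟹  sig = [2:]
  P = {5,9}:  v_{5} + v_{9} = 0  ⟹  sig = [2:]
  P = {0,2}:  v_{0} + v_{2} = v_{7}  ⟹  sig = [2:1]
  P = {1,7}:  v_{1} + v_{7} = v_{9}  ⟹  sig = [2:1]
  P = {4,7}:  v_{4} + v_{7} = v_{2}  ⟹  sig = [2:1]
  P = {7,8}:  v_{7} + v_{8} = v_{0}  ⟹  sig = [2:1]
  P = {0,1}:  v_{0} + v_{1} = v_{8} + v_{9}  ⟹  sig = [2:1,1]
  P = {1,2}:  v_{1} + v_{2} = v_{4} + v_{9}  ⟹  sig = [2:1,1]
  P = {1,5}:  v_{1} + v_{5} = v_{4} + v_{8}  ⟹  sig = [2:1,1]
  P = {2,3}:  v_{2} + v_{3} = v_{1} + v_{9}  ⟹  sig = [2:1,1]
  P = {2,6}:  v_{2} + v_{6} = v_{3} + v_{9}  ⟹  sig = [2:1,1]
  P = {3,5}:  v_{3} + v_{5} = v_{1} + v_{8}  ⟹  sig = [2:1,1]
  P = {4,6}:  v_{4} + v_{6} = v_{1} + v_{3}  ⟹  sig = [2:1,1]
  P = {5,6}:  v_{5} + v_{6} = v_{3} + v_{8}  ⟹  sig = [2:1,1]
  P = {3,7}:  v_{3} + v_{7} = v_{8} + 2·v_{9}  ⟹  sig = [2:1,2]
  P = {1,6}:  v_{1} + v_{6} = 2·v_{3}  ⟹  sig = [2:2]
  P = {3,4}:  v_{3} + v_{4} = 2·v_{1}  ⟹  sig = [2:2]
  P = {0,3}:  v_{0} + v_{3} = 2·v_{8} + 2·v_{9}  ⟹  sig = [2:2,2]
  P = {6,7}:  v_{6} + v_{7} = 2·v_{8} + 3·v_{9}  ⟹  sig = [2:2,3]
  P = {0,6}:  v_{0} + v_{6} = 3·v_{8} + 3·v_{9}  ⟹  sig = [2:3,3]
  P = {1,8,9}:  v_{1} + v_{8} + v_{9} = v_{3}  ⟹  sig = [3:1]
  P = {3,8,9}:  v_{3} + v_{8} + v_{9} = v_{6}  ⟹  sig = [3:1]
  P = {4,8,9}:  v_{4} + v_{8} + v_{9} = v_{1}  ⟹  sig = [3:1]

Sorted signature multiset PRS(X):
{ [2:] ×3,  [2:1] ×4,  [2:1,1] ×8,  [2:1,2],  [2:2] ×2,  [2:2,2],  [2:2,3],  [2:3,3],  [3:1] ×3 }


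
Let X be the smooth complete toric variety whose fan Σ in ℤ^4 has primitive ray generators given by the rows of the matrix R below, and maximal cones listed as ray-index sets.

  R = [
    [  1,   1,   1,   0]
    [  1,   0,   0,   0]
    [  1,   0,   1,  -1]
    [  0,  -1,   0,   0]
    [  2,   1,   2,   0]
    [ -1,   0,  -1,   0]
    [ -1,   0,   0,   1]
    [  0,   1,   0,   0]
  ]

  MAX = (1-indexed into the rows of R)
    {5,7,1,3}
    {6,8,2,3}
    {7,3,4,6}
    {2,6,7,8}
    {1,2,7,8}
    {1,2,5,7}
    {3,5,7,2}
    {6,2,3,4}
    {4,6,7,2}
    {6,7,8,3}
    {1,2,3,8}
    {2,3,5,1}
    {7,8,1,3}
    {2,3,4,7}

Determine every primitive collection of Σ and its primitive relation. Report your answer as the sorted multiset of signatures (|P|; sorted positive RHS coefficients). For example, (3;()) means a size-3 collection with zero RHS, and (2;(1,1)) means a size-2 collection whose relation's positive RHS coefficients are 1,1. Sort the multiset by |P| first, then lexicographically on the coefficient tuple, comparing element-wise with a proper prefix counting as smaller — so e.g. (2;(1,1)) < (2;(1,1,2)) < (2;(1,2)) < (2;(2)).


|primitive collections| = 9. Relations:

  {4,8}:  v_{4} + v_{8} = 0  so sig = (2;())
  {1,6}:  v_{1} + v_{6} = v_{8}  so sig = (2;(1))
  {5,6}:  v_{5} + v_{6} = v_{1}  so sig = (2;(1))
  {1,4}:  v_{1} + v_{4} = v_{2} + v_{3} + v_{7}  so sig = (2;(1,1,1))
  {5,8}:  v_{5} + v_{8} = 2·v_{1}  so sig = (2;(2))
  {4,5}:  v_{4} + v_{5} = 2·v_{2} + 2·v_{3} + 2·v_{7}  so sig = (2;(2,2,2))
  {2,3,6,7}:  v_{2} + v_{3} + v_{6} + v_{7} = 0  so sig = (4;())
  {1,2,3,7}:  v_{1} + v_{2} + v_{3} + v_{7} = v_{5}  so sig = (4;(1))
  {2,3,7,8}:  v_{2} + v_{3} + v_{7} + v_{8} = v_{1}  so sig = (4;(1))

so the primitive-relation signature multiset is
{ (2;()),  (2;(1)) ×2,  (2;(1,1,1)),  (2;(2)),  (2;(2,2,2)),  (4;()),  (4;(1)) ×2 }


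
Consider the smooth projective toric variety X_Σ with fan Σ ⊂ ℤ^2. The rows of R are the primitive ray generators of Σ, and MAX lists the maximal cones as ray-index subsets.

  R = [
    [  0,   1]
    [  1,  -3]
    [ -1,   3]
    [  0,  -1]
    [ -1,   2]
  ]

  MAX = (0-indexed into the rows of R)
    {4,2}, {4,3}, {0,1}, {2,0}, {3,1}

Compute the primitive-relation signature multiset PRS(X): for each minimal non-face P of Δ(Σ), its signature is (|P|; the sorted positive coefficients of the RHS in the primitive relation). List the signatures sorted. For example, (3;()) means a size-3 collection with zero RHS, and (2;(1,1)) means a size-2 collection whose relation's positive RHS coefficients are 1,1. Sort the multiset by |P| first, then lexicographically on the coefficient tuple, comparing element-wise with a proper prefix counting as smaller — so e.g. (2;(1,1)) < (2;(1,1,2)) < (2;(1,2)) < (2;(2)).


5 collections generate NE(X_Σ); each relation:

  P = {0,3}:  v_{0} + v_{3} = 0  ⇒ sig = (2;())
  P = {1,2}:  v_{1} + v_{2} = 0  ⇒ sig = (2;())
  P = {0,4}:  v_{0} + v_{4} = v_{2}  ⇒ sig = (2;(1))
  P = {1,4}:  v_{1} + v_{4} = v_{3}  ⇒ sig = (2;(1))
  P = {2,3}:  v_{2} + v_{3} = v_{4}  ⇒ sig = (2;(1))

Signatures (|P|; sorted positive RHS coefficients), sorted:
    |P|=2: 5 collections, coeffs (), (), (1), (1), (1)


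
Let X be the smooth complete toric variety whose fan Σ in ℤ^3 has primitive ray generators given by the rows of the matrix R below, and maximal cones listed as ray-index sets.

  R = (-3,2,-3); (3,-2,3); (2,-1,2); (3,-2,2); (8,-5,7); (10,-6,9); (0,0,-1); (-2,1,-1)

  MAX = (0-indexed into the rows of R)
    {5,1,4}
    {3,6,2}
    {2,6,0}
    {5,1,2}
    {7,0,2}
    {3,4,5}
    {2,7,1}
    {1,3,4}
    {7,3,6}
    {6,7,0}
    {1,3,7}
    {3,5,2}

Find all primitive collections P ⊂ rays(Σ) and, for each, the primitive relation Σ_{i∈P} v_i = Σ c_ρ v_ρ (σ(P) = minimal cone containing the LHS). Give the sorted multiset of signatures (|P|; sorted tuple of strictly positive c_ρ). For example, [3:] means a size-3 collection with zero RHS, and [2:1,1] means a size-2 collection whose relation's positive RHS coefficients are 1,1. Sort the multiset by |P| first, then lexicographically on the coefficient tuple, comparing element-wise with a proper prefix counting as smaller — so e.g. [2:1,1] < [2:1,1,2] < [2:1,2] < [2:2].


Σ has 14 primitive collections:

  {0,1}:  v_{0} + v_{1} = 0 — sig = [2:]
  {0,3}:  v_{0} + v_{3} = v_{6} — sig = [2:1]
  {1,6}:  v_{1} + v_{6} = v_{3} — sig = [2:1]
  {2,4}:  v_{2} + v_{4} = v_{5} — sig = [2:1]
  {0,4}:  v_{0} + v_{4} = v_{2} + v_{3} — sig = [2:1,1]
  {0,5}:  v_{0} + v_{5} = 2·v_{2} + v_{3} — sig = [2:1,2]
  {4,6}:  v_{4} + v_{6} = v_{2} + 2·v_{3} — sig = [2:1,2]
  {5,7}:  v_{5} + v_{7} = 2·v_{1} + v_{2} — sig = [2:1,2]
  {4,7}:  v_{4} + v_{7} = 2·v_{1} — sig = [2:2]
  {5,6}:  v_{5} + v_{6} = 2·v_{2} + 2·v_{3} — sig = [2:2,2]
  {2,6,7}:  v_{2} + v_{6} + v_{7} = 0 — sig = [3:]
  {1,2,3}:  v_{1} + v_{2} + v_{3} = v_{4} — sig = [3:1]
  {2,3,7}:  v_{2} + v_{3} + v_{7} = v_{1} — sig = [3:1]
  {1,3,5}:  v_{1} + v_{3} + v_{5} = 2·v_{4} — sig = [3:2]

Sorted signature multiset PRS(X):
    [2:]
    [2:1]
    [2:1]
    [2:1]
    [2:1,1]
    [2:1,2]
    [2:1,2]
    [2:1,2]
    [2:2]
    [2:2,2]
    [3:]
    [3:1]
    [3:1]
    [3:2]


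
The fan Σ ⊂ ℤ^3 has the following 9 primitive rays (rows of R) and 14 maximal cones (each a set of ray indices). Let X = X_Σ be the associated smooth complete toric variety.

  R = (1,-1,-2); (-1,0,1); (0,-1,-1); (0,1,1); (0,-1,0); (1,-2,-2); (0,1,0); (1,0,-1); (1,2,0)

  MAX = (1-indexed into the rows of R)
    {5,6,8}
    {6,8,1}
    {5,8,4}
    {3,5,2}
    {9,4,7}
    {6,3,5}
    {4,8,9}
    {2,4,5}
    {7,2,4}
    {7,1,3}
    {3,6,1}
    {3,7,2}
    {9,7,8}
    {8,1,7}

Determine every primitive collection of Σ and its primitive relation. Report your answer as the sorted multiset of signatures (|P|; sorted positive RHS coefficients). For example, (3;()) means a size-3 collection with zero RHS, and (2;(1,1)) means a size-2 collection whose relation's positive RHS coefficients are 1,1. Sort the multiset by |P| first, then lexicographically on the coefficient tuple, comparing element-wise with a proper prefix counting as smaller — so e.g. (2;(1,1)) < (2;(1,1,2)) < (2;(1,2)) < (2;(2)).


|primitive collections| = 16. Relations:

  P={2,8}:  v_{2} + v_{8} = 0  ⇒ sig = (2;())
  P={3,4}:  v_{3} + v_{4} = 0  ⇒ sig = (2;())
  P={5,7}:  v_{5} + v_{7} = 0  ⇒ sig = (2;())
  P={1,2}:  v_{1} + v_{2} = v_{3}  ⇒ sig = (2;(1))
  P={1,4}:  v_{1} + v_{4} = v_{8}  ⇒ sig = (2;(1))
  P={1,5}:  v_{1} + v_{5} = v_{6}  ⇒ sig = (2;(1))
  P={3,8}:  v_{3} + v_{8} = v_{1}  ⇒ sig = (2;(1))
  P={6,7}:  v_{6} + v_{7} = v_{1}  ⇒ sig = (2;(1))
  P={2,6}:  v_{2} + v_{6} = v_{3} + v_{5}  ⇒ sig = (2;(1,1))
  P={2,9}:  v_{2} + v_{9} = v_{4} + v_{7}  ⇒ sig = (2;(1,1))
  P={3,9}:  v_{3} + v_{9} = v_{7} + v_{8}  ⇒ sig = (2;(1,1))
  P={4,6}:  v_{4} + v_{6} = v_{5} + v_{8}  ⇒ sig = (2;(1,1))
  P={5,9}:  v_{5} + v_{9} = v_{4} + v_{8}  ⇒ sig = (2;(1,1))
  P={1,9}:  v_{1} + v_{9} = v_{7} + 2·v_{8}  ⇒ sig = (2;(1,2))
  P={6,9}:  v_{6} + v_{9} = 2·v_{8}  ⇒ sig = (2;(2))
  P={4,7,8}:  v_{4} + v_{7} + v_{8} = v_{9}  ⇒ sig = (3;(1))

Sorted signature multiset PRS(X):
    |P|=2: 15 collections, coeffs (), (), (), (1), (1), (1), (1), (1), (1,1), (1,1), (1,1), (1,1), (1,1), (1,2), (2)
    |P|=3: 1 collection, coeffs (1)


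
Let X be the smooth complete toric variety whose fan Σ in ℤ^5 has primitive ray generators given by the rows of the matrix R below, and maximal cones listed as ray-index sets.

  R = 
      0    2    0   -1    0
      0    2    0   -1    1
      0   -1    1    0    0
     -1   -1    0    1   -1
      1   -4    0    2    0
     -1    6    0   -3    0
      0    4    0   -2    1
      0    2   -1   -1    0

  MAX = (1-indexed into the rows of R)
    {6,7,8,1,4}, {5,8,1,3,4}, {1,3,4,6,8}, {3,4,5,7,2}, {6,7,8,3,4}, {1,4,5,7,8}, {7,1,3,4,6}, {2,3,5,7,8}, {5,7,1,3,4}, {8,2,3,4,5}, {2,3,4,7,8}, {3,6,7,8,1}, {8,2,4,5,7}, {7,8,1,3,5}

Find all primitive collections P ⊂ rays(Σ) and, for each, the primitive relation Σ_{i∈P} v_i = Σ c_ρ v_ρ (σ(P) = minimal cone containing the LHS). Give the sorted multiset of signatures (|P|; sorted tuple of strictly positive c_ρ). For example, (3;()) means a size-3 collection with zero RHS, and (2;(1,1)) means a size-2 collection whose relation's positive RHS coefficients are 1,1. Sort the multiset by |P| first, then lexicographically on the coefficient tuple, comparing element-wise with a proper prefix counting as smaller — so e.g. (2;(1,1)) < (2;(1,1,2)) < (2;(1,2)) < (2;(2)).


5 minimal non-faces of Δ(Σ) (on 8 rays):

  P={1,2}:  v_{1} + v_{2} = v_{7}  so sig = (2;(1))
  P={5,6}:  v_{5} + v_{6} = v_{1}  so sig = (2;(1))
  P={2,6}:  v_{2} + v_{6} = v_{3} + v_{4} + 2·v_{7} + v_{8}  so sig = (2;(1,1,1,2))
  P={3,4,5,7,8}:  v_{3} + v_{4} + v_{5} + v_{7} + v_{8} = 0  so sig = (5;())
  P={1,3,4,7,8}:  v_{1} + v_{3} + v_{4} + v_{7} + v_{8} = v_{6}  so sig = (5;(1))

Hence PRS(X_Σ) =
[(2;(1)), (2;(1)), (2;(1,1,1,2)), (5;()), (5;(1))]


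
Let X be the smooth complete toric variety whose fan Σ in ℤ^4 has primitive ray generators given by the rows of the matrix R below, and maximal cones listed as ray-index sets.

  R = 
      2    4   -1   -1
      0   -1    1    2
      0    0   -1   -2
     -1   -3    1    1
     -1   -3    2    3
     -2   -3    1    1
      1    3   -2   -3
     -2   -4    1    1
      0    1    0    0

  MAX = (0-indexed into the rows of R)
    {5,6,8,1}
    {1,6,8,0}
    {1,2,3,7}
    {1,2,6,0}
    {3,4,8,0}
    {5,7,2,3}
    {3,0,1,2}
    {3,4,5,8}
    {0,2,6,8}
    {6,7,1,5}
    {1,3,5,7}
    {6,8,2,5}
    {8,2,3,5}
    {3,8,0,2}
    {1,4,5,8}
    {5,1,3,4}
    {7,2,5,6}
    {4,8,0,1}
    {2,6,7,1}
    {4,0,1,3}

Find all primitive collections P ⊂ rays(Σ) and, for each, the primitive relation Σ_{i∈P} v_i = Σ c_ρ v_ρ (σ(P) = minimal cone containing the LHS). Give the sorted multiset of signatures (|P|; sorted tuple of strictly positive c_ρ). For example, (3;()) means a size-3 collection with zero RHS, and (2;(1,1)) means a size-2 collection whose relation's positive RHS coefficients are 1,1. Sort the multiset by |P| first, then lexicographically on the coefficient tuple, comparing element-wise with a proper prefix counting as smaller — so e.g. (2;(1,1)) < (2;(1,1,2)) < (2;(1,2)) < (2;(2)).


Σ has 10 primitive collections:

  • {0,7}:  v_{0} + v_{7} = 0  so sig = (2;())
  • {4,6}:  v_{4} + v_{6} = 0  so sig = (2;())
  • {0,5}:  v_{0} + v_{5} = v_{8}  so sig = (2;(1))
  • {2,4}:  v_{2} + v_{4} = v_{3}  so sig = (2;(1))
  • {3,6}:  v_{3} + v_{6} = v_{2}  so sig = (2;(1))
  • {7,8}:  v_{7} + v_{8} = v_{5}  so sig = (2;(1))
  • {4,7}:  v_{4} + v_{7} = v_{1} + v_{3} + v_{5}  so sig = (2;(1,1,1))
  • {1,2,8}:  v_{1} + v_{2} + v_{8} = 0  so sig = (3;())
  • {1,2,5}:  v_{1} + v_{2} + v_{5} = v_{7}  so sig = (3;(1))
  • {1,3,8}:  v_{1} + v_{3} + v_{8} = v_{4}  so sig = (3;(1))

Sorted signature multiset PRS(X):
    |P|=2: 7 collections, coeffs (), (), (1), (1), (1), (1), (1,1,1)
    |P|=3: 3 collections, coeffs (), (1), (1)


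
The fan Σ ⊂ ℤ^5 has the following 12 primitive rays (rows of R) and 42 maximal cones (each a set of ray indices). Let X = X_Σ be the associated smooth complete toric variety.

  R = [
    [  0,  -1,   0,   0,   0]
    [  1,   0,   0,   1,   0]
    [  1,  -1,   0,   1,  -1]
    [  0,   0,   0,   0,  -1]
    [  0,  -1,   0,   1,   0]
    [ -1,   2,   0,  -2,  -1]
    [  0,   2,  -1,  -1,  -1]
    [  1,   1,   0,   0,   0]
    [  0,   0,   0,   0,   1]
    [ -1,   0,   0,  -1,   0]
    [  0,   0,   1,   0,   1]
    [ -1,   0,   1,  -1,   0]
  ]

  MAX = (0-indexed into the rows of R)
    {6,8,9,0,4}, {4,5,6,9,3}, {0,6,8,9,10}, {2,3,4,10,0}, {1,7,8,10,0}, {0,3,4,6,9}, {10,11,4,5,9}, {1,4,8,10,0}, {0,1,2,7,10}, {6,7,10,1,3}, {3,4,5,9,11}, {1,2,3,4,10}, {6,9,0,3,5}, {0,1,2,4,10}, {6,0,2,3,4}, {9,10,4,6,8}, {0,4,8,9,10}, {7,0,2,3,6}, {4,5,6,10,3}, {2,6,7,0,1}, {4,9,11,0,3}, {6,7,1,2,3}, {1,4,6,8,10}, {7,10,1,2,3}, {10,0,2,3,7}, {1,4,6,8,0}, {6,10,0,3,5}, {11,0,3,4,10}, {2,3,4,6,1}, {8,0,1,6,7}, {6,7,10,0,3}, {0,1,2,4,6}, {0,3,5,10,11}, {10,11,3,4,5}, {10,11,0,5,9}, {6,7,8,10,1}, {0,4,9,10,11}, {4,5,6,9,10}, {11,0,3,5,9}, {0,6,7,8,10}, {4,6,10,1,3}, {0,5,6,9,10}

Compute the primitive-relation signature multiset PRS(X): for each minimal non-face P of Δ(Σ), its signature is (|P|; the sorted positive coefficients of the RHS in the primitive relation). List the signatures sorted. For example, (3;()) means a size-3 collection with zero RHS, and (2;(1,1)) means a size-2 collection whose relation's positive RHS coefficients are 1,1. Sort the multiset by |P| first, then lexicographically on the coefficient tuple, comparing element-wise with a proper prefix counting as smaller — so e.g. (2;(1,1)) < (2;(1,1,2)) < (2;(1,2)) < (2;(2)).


Δ(Σ) — 12 vertices, 21 min non-faces:

  P = {1,9}:  v_{1} + v_{9} = 0 ; sig = (2;())
  P = {3,8}:  v_{3} + v_{8} = 0 ; sig = (2;())
  P = {4,7}:  v_{4} + v_{7} = v_{1} ; sig = (2;(1))
  P = {6,11}:  v_{6} + v_{11} = v_{5} ; sig = (2;(1))
  P = {1,11}:  v_{1} + v_{11} = v_{3} + v_{10} ; sig = (2;(1,1))
  P = {2,8}:  v_{2} + v_{8} = v_{0} + v_{1} ; sig = (2;(1,1))
  P = {2,9}:  v_{2} + v_{9} = v_{0} + v_{3} ; sig = (2;(1,1))
  P = {8,11}:  v_{8} + v_{11} = v_{9} + v_{10} ; sig = (2;(1,1))
  P = {1,5}:  v_{1} + v_{5} = v_{3} + v_{6} + v_{10} ; sig = (2;(1,1,1))
  P = {5,8}:  v_{5} + v_{8} = v_{6} + v_{9} + v_{10} ; sig = (2;(1,1,1))
  P = {7,9}:  v_{7} + v_{9} = v_{0} + v_{6} + v_{10} ; sig = (2;(1,1,1))
  P = {2,5}:  v_{2} + v_{5} = v_{0} + 2·v_{3} + v_{6} + v_{10} ; sig = (2;(1,1,1,2))
  P = {7,11}:  v_{7} + v_{11} = v_{0} + v_{3} + v_{6} + 2·v_{10} ; sig = (2;(1,1,1,2))
  P = {2,11}:  v_{2} + v_{11} = v_{0} + 2·v_{3} + v_{10} ; sig = (2;(1,1,2))
  P = {5,7}:  v_{5} + v_{7} = v_{0} + v_{3} + 2·v_{6} + 2·v_{10} ; sig = (2;(1,1,2,2))
  P = {0,1,3}:  v_{0} + v_{1} + v_{3} = v_{2} ; sig = (3;(1))
  P = {3,9,10}:  v_{3} + v_{9} + v_{10} = v_{11} ; sig = (3;(1))
  P = {0,4,5}:  v_{0} + v_{4} + v_{5} = v_{3} + v_{9} ; sig = (3;(1,1))
  P = {2,6,10}:  v_{2} + v_{6} + v_{10} = v_{3} + v_{7} ; sig = (3;(1,1))
  P = {0,4,6,10}:  v_{0} + v_{4} + v_{6} + v_{10} = 0 ; sig = (4;())
  P = {0,1,6,10}:  v_{0} + v_{1} + v_{6} + v_{10} = v_{7} ; sig = (4;(1))

so the primitive-relation signature multiset is
{ (2;()) ×2,  (2;(1)) ×2,  (2;(1,1)) ×4,  (2;(1,1,1)) ×3,  (2;(1,1,1,2)) ×2,  (2;(1,1,2)),  (2;(1,1,2,2)),  (3;(1)) ×2,  (3;(1,1)) ×2,  (4;()),  (4;(1)) }


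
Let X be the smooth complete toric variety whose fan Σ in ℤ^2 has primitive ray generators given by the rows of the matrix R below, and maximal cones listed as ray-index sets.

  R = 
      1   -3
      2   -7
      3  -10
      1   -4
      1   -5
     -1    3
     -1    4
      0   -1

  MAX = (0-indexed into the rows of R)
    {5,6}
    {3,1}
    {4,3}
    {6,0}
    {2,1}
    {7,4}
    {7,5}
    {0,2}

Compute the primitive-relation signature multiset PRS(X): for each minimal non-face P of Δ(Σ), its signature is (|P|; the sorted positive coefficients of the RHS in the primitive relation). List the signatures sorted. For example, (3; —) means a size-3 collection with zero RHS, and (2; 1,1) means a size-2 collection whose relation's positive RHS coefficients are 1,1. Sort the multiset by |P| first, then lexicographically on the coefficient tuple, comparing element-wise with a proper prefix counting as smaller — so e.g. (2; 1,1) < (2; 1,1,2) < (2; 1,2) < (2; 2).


The 20 primitive collections of Σ (r=8, n=2):

  {0,5}:  v_{0} + v_{5} = 0 — sig = (2; —)
  {3,6}:  v_{3} + v_{6} = 0 — sig = (2; —)
  {0,1}:  v_{0} + v_{1} = v_{2} — sig = (2; 1)
  {0,3}:  v_{0} + v_{3} = v_{1} — sig = (2; 1)
  {0,7}:  v_{0} + v_{7} = v_{3} — sig = (2; 1)
  {1,5}:  v_{1} + v_{5} = v_{3} — sig = (2; 1)
  {1,6}:  v_{1} + v_{6} = v_{0} — sig = (2; 1)
  {2,5}:  v_{2} + v_{5} = v_{1} — sig = (2; 1)
  {3,5}:  v_{3} + v_{5} = v_{7} — sig = (2; 1)
  {3,7}:  v_{3} + v_{7} = v_{4} — sig = (2; 1)
  {4,6}:  v_{4} + v_{6} = v_{7} — sig = (2; 1)
  {6,7}:  v_{6} + v_{7} = v_{5} — sig = (2; 1)
  {2,7}:  v_{2} + v_{7} = v_{1} + v_{3} — sig = (2; 1,1)
  {2,4}:  v_{2} + v_{4} = v_{1} + 2·v_{3} — sig = (2; 1,2)
  {0,4}:  v_{0} + v_{4} = 2·v_{3} — sig = (2; 2)
  {1,7}:  v_{1} + v_{7} = 2·v_{3} — sig = (2; 2)
  {2,3}:  v_{2} + v_{3} = 2·v_{1} — sig = (2; 2)
  {2,6}:  v_{2} + v_{6} = 2·v_{0} — sig = (2; 2)
  {4,5}:  v_{4} + v_{5} = 2·v_{7} — sig = (2; 2)
  {1,4}:  v_{1} + v_{4} = 3·v_{3} — sig = (2; 3)

Sorted signature multiset PRS(X):
[(2; —), (2; —), (2; 1), (2; 1), (2; 1), (2; 1), (2; 1), (2; 1), (2; 1), (2; 1), (2; 1), (2; 1), (2; 1,1), (2; 1,2), (2; 2), (2; 2), (2; 2), (2; 2), (2; 2), (2; 3)]
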